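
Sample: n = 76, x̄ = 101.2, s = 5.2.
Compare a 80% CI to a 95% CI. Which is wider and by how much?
95% CI is wider by 0.84

df = 75
80% CI: t* = 1.293, (100.43, 101.97), width = 2 · t* · s/√n = 1.54
95% CI: t* = 1.992, (100.01, 102.39), width = 2 · t* · s/√n = 2.38

The 95% CI is wider by 2.38 - 1.54 = 0.84.
Higher confidence requires a wider interval.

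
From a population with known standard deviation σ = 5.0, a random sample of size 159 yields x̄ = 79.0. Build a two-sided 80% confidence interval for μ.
(78.49, 79.51)

z-interval (σ known):
z* = 1.282 for 80% confidence

Margin of error = z* · σ/√n = 1.282 · 5.0/√159 = 0.51

CI: (79.0 - 0.51, 79.0 + 0.51) = (78.49, 79.51)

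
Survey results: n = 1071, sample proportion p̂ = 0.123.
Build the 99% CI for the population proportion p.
(0.097, 0.149)

Proportion CI:
SE = √(p̂(1-p̂)/n) = √(0.123 · 0.877 / 1071) = 0.01004

z* = 2.576
Margin = z* · SE = 2.576 · 0.01004 = 0.0259

CI: 0.123 ± 0.0259 = (0.097, 0.149)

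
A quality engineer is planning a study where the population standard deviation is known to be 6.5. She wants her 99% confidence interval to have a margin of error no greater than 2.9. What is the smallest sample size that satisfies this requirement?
n ≥ 34

For margin E ≤ 2.9:
n ≥ (z* · σ / E)²
n ≥ (2.576 · 6.5 / 2.9)²
n ≥ 33.34

Minimum n = 34 (rounding up)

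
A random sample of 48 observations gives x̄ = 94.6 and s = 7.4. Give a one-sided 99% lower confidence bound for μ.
μ ≥ 92.03

Lower bound (one-sided):
t* = 2.408 (one-sided for 99%)
Lower bound = x̄ - t* · s/√n = 94.6 - 2.408 · 7.4/√48 = 92.03

We are 99% confident that μ ≥ 92.03.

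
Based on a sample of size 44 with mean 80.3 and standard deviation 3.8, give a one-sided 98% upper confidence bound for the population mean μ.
μ ≤ 81.51

Upper bound (one-sided):
t* = 2.118 (one-sided for 98%)
Upper bound = x̄ + t* · s/√n = 80.3 + 2.118 · 3.8/√44 = 81.51

We are 98% confident that μ ≤ 81.51.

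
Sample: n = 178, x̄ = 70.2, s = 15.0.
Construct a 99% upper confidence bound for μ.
μ ≤ 72.84

Upper bound (one-sided):
t* = 2.348 (one-sided for 99%)
Upper bound = x̄ + t* · s/√n = 70.2 + 2.348 · 15.0/√178 = 72.84

We are 99% confident that μ ≤ 72.84.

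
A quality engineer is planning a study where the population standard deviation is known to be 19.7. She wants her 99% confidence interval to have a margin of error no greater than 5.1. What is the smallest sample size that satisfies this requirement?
n ≥ 100

For margin E ≤ 5.1:
n ≥ (z* · σ / E)²
n ≥ (2.576 · 19.7 / 5.1)²
n ≥ 99.01

Minimum n = 100 (rounding up)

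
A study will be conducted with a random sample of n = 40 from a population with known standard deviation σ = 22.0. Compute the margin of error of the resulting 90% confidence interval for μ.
Margin of error = 5.72

Margin of error = z* · σ/√n
= 1.645 · 22.0/√40
= 1.645 · 22.0/6.3246
= 5.72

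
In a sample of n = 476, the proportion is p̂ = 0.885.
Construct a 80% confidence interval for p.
(0.866, 0.904)

Proportion CI:
SE = √(p̂(1-p̂)/n) = √(0.885 · 0.115 / 476) = 0.01462

z* = 1.282
Margin = z* · SE = 1.282 · 0.01462 = 0.0187

CI: 0.885 ± 0.0187 = (0.866, 0.904)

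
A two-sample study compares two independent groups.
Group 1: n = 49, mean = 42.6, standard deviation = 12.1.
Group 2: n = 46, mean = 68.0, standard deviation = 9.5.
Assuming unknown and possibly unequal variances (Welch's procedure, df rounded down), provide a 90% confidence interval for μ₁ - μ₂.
(-29.10, -21.70)

Difference: x̄₁ - x̄₂ = -25.40
SE = √(s₁²/n₁ + s₂²/n₂) = √(12.1²/49 + 9.5²/46) = 2.2248
df = 90.23 → 90 (Welch–Satterthwaite, rounded down)
t* = 1.662

CI: -25.40 ± 1.662 · 2.2248 = -25.40 ± 3.70 = (-29.10, -21.70)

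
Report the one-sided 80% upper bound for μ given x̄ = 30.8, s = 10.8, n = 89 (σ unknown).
μ ≤ 31.77

Upper bound (one-sided):
t* = 0.846 (one-sided for 80%)
Upper bound = x̄ + t* · s/√n = 30.8 + 0.846 · 10.8/√89 = 31.77

We are 80% confident that μ ≤ 31.77.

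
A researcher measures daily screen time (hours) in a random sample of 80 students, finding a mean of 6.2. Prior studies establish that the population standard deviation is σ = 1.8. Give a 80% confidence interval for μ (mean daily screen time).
(5.94, 6.46)

z-interval (σ known):
z* = 1.282 for 80% confidence

Margin of error = z* · σ/√n = 1.282 · 1.8/√80 = 0.26

CI: (6.2 - 0.26, 6.2 + 0.26) = (5.94, 6.46)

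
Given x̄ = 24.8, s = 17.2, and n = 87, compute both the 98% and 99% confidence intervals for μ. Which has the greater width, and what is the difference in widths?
99% CI is wider by 0.97

df = 86
98% CI: t* = 2.370, (20.43, 29.17), width = 2 · t* · s/√n = 8.74
99% CI: t* = 2.634, (19.94, 29.66), width = 2 · t* · s/√n = 9.71

The 99% CI is wider by 9.71 - 8.74 = 0.97.
Higher confidence requires a wider interval.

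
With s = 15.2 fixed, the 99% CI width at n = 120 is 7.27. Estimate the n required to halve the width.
n ≈ 480

CI width ∝ 1/√n
To reduce width by factor 2, need √n to grow by 2 → need 2² = 4 times as many samples.

Current: n = 120, width = 7.27
New: n = 480, width ≈ 3.59

Width reduced by factor of 7.27/3.59 = 2.03.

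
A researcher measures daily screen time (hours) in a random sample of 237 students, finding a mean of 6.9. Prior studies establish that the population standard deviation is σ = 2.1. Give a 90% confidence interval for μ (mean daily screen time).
(6.68, 7.12)

z-interval (σ known):
z* = 1.645 for 90% confidence

Margin of error = z* · σ/√n = 1.645 · 2.1/√237 = 0.22

CI: (6.9 - 0.22, 6.9 + 0.22) = (6.68, 7.12)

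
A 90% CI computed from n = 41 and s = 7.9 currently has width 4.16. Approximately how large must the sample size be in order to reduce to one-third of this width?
n ≈ 369

CI width ∝ 1/√n
To reduce width by factor 3, need √n to grow by 3 → need 3² = 9 times as many samples.

Current: n = 41, width = 4.16
New: n = 369, width ≈ 1.36

Width reduced by factor of 4.16/1.36 = 3.06.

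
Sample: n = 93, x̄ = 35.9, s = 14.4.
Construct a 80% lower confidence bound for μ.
μ ≥ 34.64

Lower bound (one-sided):
t* = 0.846 (one-sided for 80%)
Lower bound = x̄ - t* · s/√n = 35.9 - 0.846 · 14.4/√93 = 34.64

We are 80% confident that μ ≥ 34.64.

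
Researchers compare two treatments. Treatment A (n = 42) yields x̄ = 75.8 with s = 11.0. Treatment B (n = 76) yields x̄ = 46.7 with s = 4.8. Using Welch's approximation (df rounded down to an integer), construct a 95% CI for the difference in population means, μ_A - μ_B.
(25.51, 32.69)

Difference: x̄₁ - x̄₂ = 29.10
SE = √(s₁²/n₁ + s₂²/n₂) = √(11.0²/42 + 4.8²/76) = 1.7844
df = 49.78 → 49 (Welch–Satterthwaite, rounded down)
t* = 2.010

CI: 29.10 ± 2.010 · 1.7844 = 29.10 ± 3.59 = (25.51, 32.69)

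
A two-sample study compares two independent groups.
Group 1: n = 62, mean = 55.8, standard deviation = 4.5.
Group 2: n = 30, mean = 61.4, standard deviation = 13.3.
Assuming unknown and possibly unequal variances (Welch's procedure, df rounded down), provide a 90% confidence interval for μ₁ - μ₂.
(-9.83, -1.37)

Difference: x̄₁ - x̄₂ = -5.60
SE = √(s₁²/n₁ + s₂²/n₂) = √(4.5²/62 + 13.3²/30) = 2.4946
df = 32.25 → 32 (Welch–Satterthwaite, rounded down)
t* = 1.694

CI: -5.60 ± 1.694 · 2.4946 = -5.60 ± 4.23 = (-9.83, -1.37)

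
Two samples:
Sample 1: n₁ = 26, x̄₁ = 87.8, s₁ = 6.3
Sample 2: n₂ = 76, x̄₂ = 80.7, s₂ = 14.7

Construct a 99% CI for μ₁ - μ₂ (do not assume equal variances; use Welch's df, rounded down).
(1.60, 12.60)

Difference: x̄₁ - x̄₂ = 7.10
SE = √(s₁²/n₁ + s₂²/n₂) = √(6.3²/26 + 14.7²/76) = 2.0904
df = 95.00 → 95 (Welch–Satterthwaite, rounded down)
t* = 2.629

CI: 7.10 ± 2.629 · 2.0904 = 7.10 ± 5.50 = (1.60, 12.60)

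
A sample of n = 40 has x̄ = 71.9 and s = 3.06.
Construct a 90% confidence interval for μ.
(71.08, 72.72)

t-interval (σ unknown):
df = n - 1 = 39
t* = 1.685 for 90% confidence

Margin of error = t* · s/√n = 1.685 · 3.06/√40 = 0.82

CI: (71.08, 72.72)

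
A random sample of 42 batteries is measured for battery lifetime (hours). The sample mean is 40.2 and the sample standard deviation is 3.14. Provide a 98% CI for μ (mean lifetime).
(39.03, 41.37)

t-interval (σ unknown):
df = n - 1 = 41
t* = 2.421 for 98% confidence

Margin of error = t* · s/√n = 2.421 · 3.14/√42 = 1.17

CI: (39.03, 41.37)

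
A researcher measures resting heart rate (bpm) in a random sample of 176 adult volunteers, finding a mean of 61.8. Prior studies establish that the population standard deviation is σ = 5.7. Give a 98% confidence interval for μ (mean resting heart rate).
(60.80, 62.80)

z-interval (σ known):
z* = 2.326 for 98% confidence

Margin of error = z* · σ/√n = 2.326 · 5.7/√176 = 1.00

CI: (61.8 - 1.00, 61.8 + 1.00) = (60.80, 62.80)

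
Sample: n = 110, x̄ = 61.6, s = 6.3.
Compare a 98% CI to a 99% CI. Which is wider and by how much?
99% CI is wider by 0.31

df = 109
98% CI: t* = 2.361, (60.18, 63.02), width = 2 · t* · s/√n = 2.84
99% CI: t* = 2.622, (60.03, 63.17), width = 2 · t* · s/√n = 3.15

The 99% CI is wider by 3.15 - 2.84 = 0.31.
Higher confidence requires a wider interval.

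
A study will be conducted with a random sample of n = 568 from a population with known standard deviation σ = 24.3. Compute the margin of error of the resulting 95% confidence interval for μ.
Margin of error = 2.00

Margin of error = z* · σ/√n
= 1.960 · 24.3/√568
= 1.960 · 24.3/23.8328
= 2.00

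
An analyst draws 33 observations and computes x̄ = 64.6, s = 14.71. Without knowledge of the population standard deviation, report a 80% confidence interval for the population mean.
(61.25, 67.95)

t-interval (σ unknown):
df = n - 1 = 32
t* = 1.309 for 80% confidence

Margin of error = t* · s/√n = 1.309 · 14.71/√33 = 3.35

CI: (61.25, 67.95)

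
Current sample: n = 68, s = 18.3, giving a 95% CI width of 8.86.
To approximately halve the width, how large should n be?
n ≈ 272

CI width ∝ 1/√n
To reduce width by factor 2, need √n to grow by 2 → need 2² = 4 times as many samples.

Current: n = 68, width = 8.86
New: n = 272, width ≈ 4.37

Width reduced by factor of 8.86/4.37 = 2.03.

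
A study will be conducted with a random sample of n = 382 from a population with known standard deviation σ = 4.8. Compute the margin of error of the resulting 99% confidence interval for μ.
Margin of error = 0.63

Margin of error = z* · σ/√n
= 2.576 · 4.8/√382
= 2.576 · 4.8/19.5448
= 0.63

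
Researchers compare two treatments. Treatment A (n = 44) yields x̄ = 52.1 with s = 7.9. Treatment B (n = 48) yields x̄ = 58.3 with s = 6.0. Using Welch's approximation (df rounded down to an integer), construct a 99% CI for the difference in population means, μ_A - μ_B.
(-10.09, -2.31)

Difference: x̄₁ - x̄₂ = -6.20
SE = √(s₁²/n₁ + s₂²/n₂) = √(7.9²/44 + 6.0²/48) = 1.4726
df = 80.03 → 80 (Welch–Satterthwaite, rounded down)
t* = 2.639

CI: -6.20 ± 2.639 · 1.4726 = -6.20 ± 3.89 = (-10.09, -2.31)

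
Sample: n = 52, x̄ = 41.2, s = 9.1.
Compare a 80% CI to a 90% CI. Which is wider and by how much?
90% CI is wider by 0.95

df = 51
80% CI: t* = 1.298, (39.56, 42.84), width = 2 · t* · s/√n = 3.28
90% CI: t* = 1.675, (39.09, 43.31), width = 2 · t* · s/√n = 4.23

The 90% CI is wider by 4.23 - 3.28 = 0.95.
Higher confidence requires a wider interval.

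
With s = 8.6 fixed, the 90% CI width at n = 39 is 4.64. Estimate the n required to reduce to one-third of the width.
n ≈ 351

CI width ∝ 1/√n
To reduce width by factor 3, need √n to grow by 3 → need 3² = 9 times as many samples.

Current: n = 39, width = 4.64
New: n = 351, width ≈ 1.51

Width reduced by factor of 4.64/1.51 = 3.07.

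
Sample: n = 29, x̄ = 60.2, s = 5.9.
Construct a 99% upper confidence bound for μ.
μ ≤ 62.90

Upper bound (one-sided):
t* = 2.467 (one-sided for 99%)
Upper bound = x̄ + t* · s/√n = 60.2 + 2.467 · 5.9/√29 = 62.90

We are 99% confident that μ ≤ 62.90.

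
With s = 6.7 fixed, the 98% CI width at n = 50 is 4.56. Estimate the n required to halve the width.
n ≈ 200

CI width ∝ 1/√n
To reduce width by factor 2, need √n to grow by 2 → need 2² = 4 times as many samples.

Current: n = 50, width = 4.56
New: n = 200, width ≈ 2.22

Width reduced by factor of 4.56/2.22 = 2.05.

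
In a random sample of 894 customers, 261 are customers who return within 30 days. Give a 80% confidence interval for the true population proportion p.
(0.272, 0.311)

Proportion CI:
p̂ = 261/894 = 0.29195
SE = √(p̂(1-p̂)/n) = √(0.29195 · 0.70805 / 894) = 0.01521

z* = 1.282
Margin = z* · SE = 1.282 · 0.01521 = 0.0195

CI: 0.29195 ± 0.0195 = (0.272, 0.311)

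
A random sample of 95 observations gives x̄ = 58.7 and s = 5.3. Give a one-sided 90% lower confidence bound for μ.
μ ≥ 58.00

Lower bound (one-sided):
t* = 1.291 (one-sided for 90%)
Lower bound = x̄ - t* · s/√n = 58.7 - 1.291 · 5.3/√95 = 58.00

We are 90% confident that μ ≥ 58.00.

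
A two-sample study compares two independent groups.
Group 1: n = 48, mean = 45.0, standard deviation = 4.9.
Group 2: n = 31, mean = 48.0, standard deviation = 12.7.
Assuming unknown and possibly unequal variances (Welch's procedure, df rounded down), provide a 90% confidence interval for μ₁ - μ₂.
(-7.04, 1.04)

Difference: x̄₁ - x̄₂ = -3.00
SE = √(s₁²/n₁ + s₂²/n₂) = √(4.9²/48 + 12.7²/31) = 2.3881
df = 35.83 → 35 (Welch–Satterthwaite, rounded down)
t* = 1.690

CI: -3.00 ± 1.690 · 2.3881 = -3.00 ± 4.04 = (-7.04, 1.04)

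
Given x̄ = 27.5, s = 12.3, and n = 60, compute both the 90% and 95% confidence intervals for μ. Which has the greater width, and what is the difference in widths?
95% CI is wider by 1.04

df = 59
90% CI: t* = 1.671, (24.85, 30.15), width = 2 · t* · s/√n = 5.31
95% CI: t* = 2.001, (24.32, 30.68), width = 2 · t* · s/√n = 6.35

The 95% CI is wider by 6.35 - 5.31 = 1.04.
Higher confidence requires a wider interval.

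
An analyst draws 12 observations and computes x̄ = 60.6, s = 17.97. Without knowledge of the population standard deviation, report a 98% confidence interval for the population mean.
(46.50, 74.70)

t-interval (σ unknown):
df = n - 1 = 11
t* = 2.718 for 98% confidence

Margin of error = t* · s/√n = 2.718 · 17.97/√12 = 14.10

CI: (46.50, 74.70)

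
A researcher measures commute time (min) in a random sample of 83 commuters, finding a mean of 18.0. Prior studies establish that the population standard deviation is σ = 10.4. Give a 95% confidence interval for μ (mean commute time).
(15.76, 20.24)

z-interval (σ known):
z* = 1.960 for 95% confidence

Margin of error = z* · σ/√n = 1.960 · 10.4/√83 = 2.24

CI: (18.0 - 2.24, 18.0 + 2.24) = (15.76, 20.24)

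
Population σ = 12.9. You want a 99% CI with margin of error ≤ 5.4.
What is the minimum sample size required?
n ≥ 38

For margin E ≤ 5.4:
n ≥ (z* · σ / E)²
n ≥ (2.576 · 12.9 / 5.4)²
n ≥ 37.87

Minimum n = 38 (rounding up)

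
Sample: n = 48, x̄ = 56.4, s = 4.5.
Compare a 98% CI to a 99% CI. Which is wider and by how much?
99% CI is wider by 0.36

df = 47
98% CI: t* = 2.408, (54.84, 57.96), width = 2 · t* · s/√n = 3.13
99% CI: t* = 2.685, (54.66, 58.14), width = 2 · t* · s/√n = 3.49

The 99% CI is wider by 3.49 - 3.13 = 0.36.
Higher confidence requires a wider interval.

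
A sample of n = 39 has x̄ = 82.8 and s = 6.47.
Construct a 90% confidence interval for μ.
(81.05, 84.55)

t-interval (σ unknown):
df = n - 1 = 38
t* = 1.686 for 90% confidence

Margin of error = t* · s/√n = 1.686 · 6.47/√39 = 1.75

CI: (81.05, 84.55)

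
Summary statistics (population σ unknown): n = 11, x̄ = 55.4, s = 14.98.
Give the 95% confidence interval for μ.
(45.34, 65.46)

t-interval (σ unknown):
df = n - 1 = 10
t* = 2.228 for 95% confidence

Margin of error = t* · s/√n = 2.228 · 14.98/√11 = 10.06

CI: (45.34, 65.46)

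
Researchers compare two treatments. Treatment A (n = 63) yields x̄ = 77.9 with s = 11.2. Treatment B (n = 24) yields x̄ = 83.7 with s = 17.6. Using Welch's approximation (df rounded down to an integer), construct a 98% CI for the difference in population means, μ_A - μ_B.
(-15.28, 3.68)

Difference: x̄₁ - x̄₂ = -5.80
SE = √(s₁²/n₁ + s₂²/n₂) = √(11.2²/63 + 17.6²/24) = 3.8598
df = 30.38 → 30 (Welch–Satterthwaite, rounded down)
t* = 2.457

CI: -5.80 ± 2.457 · 3.8598 = -5.80 ± 9.48 = (-15.28, 3.68)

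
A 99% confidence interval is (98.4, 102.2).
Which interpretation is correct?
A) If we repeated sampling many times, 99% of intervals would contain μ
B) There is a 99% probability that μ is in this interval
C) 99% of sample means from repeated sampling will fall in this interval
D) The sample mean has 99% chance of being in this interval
A

A) Correct — this is the frequentist long-run coverage interpretation.
B) Wrong — μ is fixed; the randomness lives in the interval, not in μ.
C) Wrong — coverage applies to intervals containing μ, not to future x̄ values.
D) Wrong — x̄ is observed and sits in the interval by construction.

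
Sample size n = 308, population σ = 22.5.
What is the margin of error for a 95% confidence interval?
Margin of error = 2.51

Margin of error = z* · σ/√n
= 1.960 · 22.5/√308
= 1.960 · 22.5/17.5499
= 2.51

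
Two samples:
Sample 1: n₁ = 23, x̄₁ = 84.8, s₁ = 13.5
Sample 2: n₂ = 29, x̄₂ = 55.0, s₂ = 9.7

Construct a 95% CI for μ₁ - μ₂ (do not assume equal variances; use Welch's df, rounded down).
(23.04, 36.56)

Difference: x̄₁ - x̄₂ = 29.80
SE = √(s₁²/n₁ + s₂²/n₂) = √(13.5²/23 + 9.7²/29) = 3.3419
df = 38.62 → 38 (Welch–Satterthwaite, rounded down)
t* = 2.024

CI: 29.80 ± 2.024 · 3.3419 = 29.80 ± 6.76 = (23.04, 36.56)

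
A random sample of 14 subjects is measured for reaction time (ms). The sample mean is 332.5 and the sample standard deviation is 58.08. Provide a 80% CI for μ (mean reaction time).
(311.54, 353.46)

t-interval (σ unknown):
df = n - 1 = 13
t* = 1.350 for 80% confidence

Margin of error = t* · s/√n = 1.350 · 58.08/√14 = 20.96

CI: (311.54, 353.46)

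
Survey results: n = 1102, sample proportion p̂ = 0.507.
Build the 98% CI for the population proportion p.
(0.472, 0.542)

Proportion CI:
SE = √(p̂(1-p̂)/n) = √(0.507 · 0.493 / 1102) = 0.01506

z* = 2.326
Margin = z* · SE = 2.326 · 0.01506 = 0.0350

CI: 0.507 ± 0.0350 = (0.472, 0.542)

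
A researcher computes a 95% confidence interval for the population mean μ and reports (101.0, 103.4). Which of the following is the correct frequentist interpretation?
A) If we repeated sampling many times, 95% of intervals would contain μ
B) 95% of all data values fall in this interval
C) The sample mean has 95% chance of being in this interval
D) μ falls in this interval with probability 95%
A

A) Correct — this is the frequentist long-run coverage interpretation.
B) Wrong — a CI is about the parameter μ, not individual data values.
C) Wrong — x̄ is observed and sits in the interval by construction.
D) Wrong — μ is fixed; the randomness lives in the interval, not in μ.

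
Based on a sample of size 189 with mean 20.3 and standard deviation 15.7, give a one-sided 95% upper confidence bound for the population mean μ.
μ ≤ 22.19

Upper bound (one-sided):
t* = 1.653 (one-sided for 95%)
Upper bound = x̄ + t* · s/√n = 20.3 + 1.653 · 15.7/√189 = 22.19

We are 95% confident that μ ≤ 22.19.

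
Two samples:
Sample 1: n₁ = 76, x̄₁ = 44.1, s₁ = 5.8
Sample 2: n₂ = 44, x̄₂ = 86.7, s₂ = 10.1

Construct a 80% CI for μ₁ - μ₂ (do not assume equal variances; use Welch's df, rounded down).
(-44.75, -40.45)

Difference: x̄₁ - x̄₂ = -42.60
SE = √(s₁²/n₁ + s₂²/n₂) = √(5.8²/76 + 10.1²/44) = 1.6616
df = 59.74 → 59 (Welch–Satterthwaite, rounded down)
t* = 1.296

CI: -42.60 ± 1.296 · 1.6616 = -42.60 ± 2.15 = (-44.75, -40.45)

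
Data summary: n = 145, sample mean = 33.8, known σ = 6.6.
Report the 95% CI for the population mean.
(32.73, 34.87)

z-interval (σ known):
z* = 1.960 for 95% confidence

Margin of error = z* · σ/√n = 1.960 · 6.6/√145 = 1.07

CI: (33.8 - 1.07, 33.8 + 1.07) = (32.73, 34.87)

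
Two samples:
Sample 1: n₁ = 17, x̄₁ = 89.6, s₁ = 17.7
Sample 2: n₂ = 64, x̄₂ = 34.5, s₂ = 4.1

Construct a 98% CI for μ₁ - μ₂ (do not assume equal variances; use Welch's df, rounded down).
(43.93, 66.27)

Difference: x̄₁ - x̄₂ = 55.10
SE = √(s₁²/n₁ + s₂²/n₂) = √(17.7²/17 + 4.1²/64) = 4.3234
df = 16.46 → 16 (Welch–Satterthwaite, rounded down)
t* = 2.583

CI: 55.10 ± 2.583 · 4.3234 = 55.10 ± 11.17 = (43.93, 66.27)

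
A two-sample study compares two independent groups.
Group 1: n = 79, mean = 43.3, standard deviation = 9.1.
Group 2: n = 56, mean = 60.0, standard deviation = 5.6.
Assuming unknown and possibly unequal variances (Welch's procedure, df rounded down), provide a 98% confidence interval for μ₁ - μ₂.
(-19.69, -13.71)

Difference: x̄₁ - x̄₂ = -16.70
SE = √(s₁²/n₁ + s₂²/n₂) = √(9.1²/79 + 5.6²/56) = 1.2682
df = 130.70 → 130 (Welch–Satterthwaite, rounded down)
t* = 2.355

CI: -16.70 ± 2.355 · 1.2682 = -16.70 ± 2.99 = (-19.69, -13.71)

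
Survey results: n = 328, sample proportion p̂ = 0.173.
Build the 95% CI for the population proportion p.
(0.132, 0.214)

Proportion CI:
SE = √(p̂(1-p̂)/n) = √(0.173 · 0.827 / 328) = 0.02089

z* = 1.960
Margin = z* · SE = 1.960 · 0.02089 = 0.0409

CI: 0.173 ± 0.0409 = (0.132, 0.214)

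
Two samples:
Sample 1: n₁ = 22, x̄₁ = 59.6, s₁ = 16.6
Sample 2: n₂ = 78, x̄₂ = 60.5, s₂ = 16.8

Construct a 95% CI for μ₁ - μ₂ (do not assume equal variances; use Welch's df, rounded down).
(-9.06, 7.26)

Difference: x̄₁ - x̄₂ = -0.90
SE = √(s₁²/n₁ + s₂²/n₂) = √(16.6²/22 + 16.8²/78) = 4.0179
df = 34.11 → 34 (Welch–Satterthwaite, rounded down)
t* = 2.032

CI: -0.90 ± 2.032 · 4.0179 = -0.90 ± 8.16 = (-9.06, 7.26)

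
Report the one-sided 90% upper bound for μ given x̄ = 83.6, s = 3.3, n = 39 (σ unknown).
μ ≤ 84.29

Upper bound (one-sided):
t* = 1.304 (one-sided for 90%)
Upper bound = x̄ + t* · s/√n = 83.6 + 1.304 · 3.3/√39 = 84.29

We are 90% confident that μ ≤ 84.29.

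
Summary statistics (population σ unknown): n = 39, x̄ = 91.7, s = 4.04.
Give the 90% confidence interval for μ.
(90.61, 92.79)

t-interval (σ unknown):
df = n - 1 = 38
t* = 1.686 for 90% confidence

Margin of error = t* · s/√n = 1.686 · 4.04/√39 = 1.09

CI: (90.61, 92.79)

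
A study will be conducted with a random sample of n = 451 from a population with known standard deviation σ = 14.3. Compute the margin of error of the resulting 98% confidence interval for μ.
Margin of error = 1.57

Margin of error = z* · σ/√n
= 2.326 · 14.3/√451
= 2.326 · 14.3/21.2368
= 1.57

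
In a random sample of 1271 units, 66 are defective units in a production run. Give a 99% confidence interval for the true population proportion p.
(0.036, 0.068)

Proportion CI:
p̂ = 66/1271 = 0.05193
SE = √(p̂(1-p̂)/n) = √(0.05193 · 0.94807 / 1271) = 0.00622

z* = 2.576
Margin = z* · SE = 2.576 · 0.00622 = 0.0160

CI: 0.05193 ± 0.0160 = (0.036, 0.068)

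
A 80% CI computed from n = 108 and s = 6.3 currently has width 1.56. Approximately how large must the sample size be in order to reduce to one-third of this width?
n ≈ 972

CI width ∝ 1/√n
To reduce width by factor 3, need √n to grow by 3 → need 3² = 9 times as many samples.

Current: n = 108, width = 1.56
New: n = 972, width ≈ 0.52

Width reduced by factor of 1.56/0.52 = 3.00.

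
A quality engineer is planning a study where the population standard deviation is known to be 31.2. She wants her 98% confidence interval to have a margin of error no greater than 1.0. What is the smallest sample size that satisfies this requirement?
n ≥ 5267

For margin E ≤ 1.0:
n ≥ (z* · σ / E)²
n ≥ (2.326 · 31.2 / 1.0)²
n ≥ 5266.58

Minimum n = 5267 (rounding up)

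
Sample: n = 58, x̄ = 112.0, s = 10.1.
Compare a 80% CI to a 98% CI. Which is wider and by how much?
98% CI is wider by 2.91

df = 57
80% CI: t* = 1.297, (110.28, 113.72), width = 2 · t* · s/√n = 3.44
98% CI: t* = 2.394, (108.83, 115.17), width = 2 · t* · s/√n = 6.35

The 98% CI is wider by 6.35 - 3.44 = 2.91.
Higher confidence requires a wider interval.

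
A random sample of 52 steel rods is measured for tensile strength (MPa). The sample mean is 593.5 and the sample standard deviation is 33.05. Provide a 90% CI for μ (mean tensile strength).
(585.82, 601.18)

t-interval (σ unknown):
df = n - 1 = 51
t* = 1.675 for 90% confidence

Margin of error = t* · s/√n = 1.675 · 33.05/√52 = 7.68

CI: (585.82, 601.18)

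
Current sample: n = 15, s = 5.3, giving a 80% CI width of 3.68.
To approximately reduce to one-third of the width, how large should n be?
n ≈ 135

CI width ∝ 1/√n
To reduce width by factor 3, need √n to grow by 3 → need 3² = 9 times as many samples.

Current: n = 15, width = 3.68
New: n = 135, width ≈ 1.18

Width reduced by factor of 3.68/1.18 = 3.12.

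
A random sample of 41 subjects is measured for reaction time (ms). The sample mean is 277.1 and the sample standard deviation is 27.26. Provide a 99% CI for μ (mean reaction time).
(265.59, 288.61)

t-interval (σ unknown):
df = n - 1 = 40
t* = 2.704 for 99% confidence

Margin of error = t* · s/√n = 2.704 · 27.26/√41 = 11.51

CI: (265.59, 288.61)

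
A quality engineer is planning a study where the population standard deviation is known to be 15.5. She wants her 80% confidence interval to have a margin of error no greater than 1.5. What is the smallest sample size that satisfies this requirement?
n ≥ 176

For margin E ≤ 1.5:
n ≥ (z* · σ / E)²
n ≥ (1.282 · 15.5 / 1.5)²
n ≥ 175.49

Minimum n = 176 (rounding up)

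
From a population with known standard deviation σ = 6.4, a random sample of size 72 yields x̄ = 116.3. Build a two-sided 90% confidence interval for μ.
(115.06, 117.54)

z-interval (σ known):
z* = 1.645 for 90% confidence

Margin of error = z* · σ/√n = 1.645 · 6.4/√72 = 1.24

CI: (116.3 - 1.24, 116.3 + 1.24) = (115.06, 117.54)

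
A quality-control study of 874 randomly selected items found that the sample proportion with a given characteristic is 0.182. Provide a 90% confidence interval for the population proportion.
(0.161, 0.203)

Proportion CI:
SE = √(p̂(1-p̂)/n) = √(0.182 · 0.818 / 874) = 0.01305

z* = 1.645
Margin = z* · SE = 1.645 · 0.01305 = 0.0215

CI: 0.182 ± 0.0215 = (0.161, 0.203)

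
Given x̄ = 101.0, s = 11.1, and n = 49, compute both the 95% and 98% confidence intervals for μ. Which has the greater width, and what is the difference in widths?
98% CI is wider by 1.25

df = 48
95% CI: t* = 2.011, (97.81, 104.19), width = 2 · t* · s/√n = 6.38
98% CI: t* = 2.407, (97.18, 104.82), width = 2 · t* · s/√n = 7.63

The 98% CI is wider by 7.63 - 6.38 = 1.25.
Higher confidence requires a wider interval.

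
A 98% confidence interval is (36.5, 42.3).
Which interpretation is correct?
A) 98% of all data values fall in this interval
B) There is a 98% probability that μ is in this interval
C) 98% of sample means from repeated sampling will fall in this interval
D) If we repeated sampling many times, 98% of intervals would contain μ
D

A) Wrong — a CI is about the parameter μ, not individual data values.
B) Wrong — μ is fixed; the randomness lives in the interval, not in μ.
C) Wrong — coverage applies to intervals containing μ, not to future x̄ values.
D) Correct — this is the frequentist long-run coverage interpretation.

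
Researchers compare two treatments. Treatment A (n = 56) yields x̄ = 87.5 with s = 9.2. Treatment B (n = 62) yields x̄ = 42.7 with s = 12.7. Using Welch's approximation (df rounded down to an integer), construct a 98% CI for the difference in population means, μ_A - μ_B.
(40.01, 49.59)

Difference: x̄₁ - x̄₂ = 44.80
SE = √(s₁²/n₁ + s₂²/n₂) = √(9.2²/56 + 12.7²/62) = 2.0280
df = 110.94 → 110 (Welch–Satterthwaite, rounded down)
t* = 2.361

CI: 44.80 ± 2.361 · 2.0280 = 44.80 ± 4.79 = (40.01, 49.59)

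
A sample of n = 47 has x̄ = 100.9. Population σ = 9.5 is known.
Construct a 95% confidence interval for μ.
(98.18, 103.62)

z-interval (σ known):
z* = 1.960 for 95% confidence

Margin of error = z* · σ/√n = 1.960 · 9.5/√47 = 2.72

CI: (100.9 - 2.72, 100.9 + 2.72) = (98.18, 103.62)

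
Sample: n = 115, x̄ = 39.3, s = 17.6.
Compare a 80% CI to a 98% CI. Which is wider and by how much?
98% CI is wider by 3.52

df = 114
80% CI: t* = 1.289, (37.18, 41.42), width = 2 · t* · s/√n = 4.23
98% CI: t* = 2.360, (35.43, 43.17), width = 2 · t* · s/√n = 7.75

The 98% CI is wider by 7.75 - 4.23 = 3.52.
Higher confidence requires a wider interval.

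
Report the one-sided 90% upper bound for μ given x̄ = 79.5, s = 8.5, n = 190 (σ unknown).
μ ≤ 80.29

Upper bound (one-sided):
t* = 1.286 (one-sided for 90%)
Upper bound = x̄ + t* · s/√n = 79.5 + 1.286 · 8.5/√190 = 80.29

We are 90% confident that μ ≤ 80.29.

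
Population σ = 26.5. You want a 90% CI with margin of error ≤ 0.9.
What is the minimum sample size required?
n ≥ 2347

For margin E ≤ 0.9:
n ≥ (z* · σ / E)²
n ≥ (1.645 · 26.5 / 0.9)²
n ≥ 2346.06

Minimum n = 2347 (rounding up)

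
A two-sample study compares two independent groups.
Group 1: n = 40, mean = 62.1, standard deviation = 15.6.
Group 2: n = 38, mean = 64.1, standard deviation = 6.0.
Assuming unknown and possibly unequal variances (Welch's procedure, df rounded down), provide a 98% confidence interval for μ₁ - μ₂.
(-8.37, 4.37)

Difference: x̄₁ - x̄₂ = -2.00
SE = √(s₁²/n₁ + s₂²/n₂) = √(15.6²/40 + 6.0²/38) = 2.6517
df = 50.79 → 50 (Welch–Satterthwaite, rounded down)
t* = 2.403

CI: -2.00 ± 2.403 · 2.6517 = -2.00 ± 6.37 = (-8.37, 4.37)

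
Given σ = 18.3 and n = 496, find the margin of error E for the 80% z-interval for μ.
Margin of error = 1.05

Margin of error = z* · σ/√n
= 1.282 · 18.3/√496
= 1.282 · 18.3/22.2711
= 1.05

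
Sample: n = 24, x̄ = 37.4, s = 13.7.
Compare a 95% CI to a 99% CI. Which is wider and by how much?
99% CI is wider by 4.13

df = 23
95% CI: t* = 2.069, (31.61, 43.19), width = 2 · t* · s/√n = 11.57
99% CI: t* = 2.807, (29.55, 45.25), width = 2 · t* · s/√n = 15.70

The 99% CI is wider by 15.70 - 11.57 = 4.13.
Higher confidence requires a wider interval.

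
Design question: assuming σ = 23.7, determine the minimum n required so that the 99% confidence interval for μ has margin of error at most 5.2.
n ≥ 138

For margin E ≤ 5.2:
n ≥ (z* · σ / E)²
n ≥ (2.576 · 23.7 / 5.2)²
n ≥ 137.84

Minimum n = 138 (rounding up)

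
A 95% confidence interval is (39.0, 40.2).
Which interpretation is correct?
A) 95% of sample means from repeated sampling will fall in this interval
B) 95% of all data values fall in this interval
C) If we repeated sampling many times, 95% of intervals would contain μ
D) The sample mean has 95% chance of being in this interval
C

A) Wrong — coverage applies to intervals containing μ, not to future x̄ values.
B) Wrong — a CI is about the parameter μ, not individual data values.
C) Correct — this is the frequentist long-run coverage interpretation.
D) Wrong — x̄ is observed and sits in the interval by construction.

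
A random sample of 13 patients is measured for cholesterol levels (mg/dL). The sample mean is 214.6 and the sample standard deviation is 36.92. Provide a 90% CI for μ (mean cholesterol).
(196.35, 232.85)

t-interval (σ unknown):
df = n - 1 = 12
t* = 1.782 for 90% confidence

Margin of error = t* · s/√n = 1.782 · 36.92/√13 = 18.25

CI: (196.35, 232.85)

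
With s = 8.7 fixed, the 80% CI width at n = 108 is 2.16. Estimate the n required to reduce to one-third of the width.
n ≈ 972

CI width ∝ 1/√n
To reduce width by factor 3, need √n to grow by 3 → need 3² = 9 times as many samples.

Current: n = 108, width = 2.16
New: n = 972, width ≈ 0.72

Width reduced by factor of 2.16/0.72 = 3.00.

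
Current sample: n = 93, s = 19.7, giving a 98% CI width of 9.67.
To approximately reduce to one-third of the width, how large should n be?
n ≈ 837

CI width ∝ 1/√n
To reduce width by factor 3, need √n to grow by 3 → need 3² = 9 times as many samples.

Current: n = 93, width = 9.67
New: n = 837, width ≈ 3.17

Width reduced by factor of 9.67/3.17 = 3.05.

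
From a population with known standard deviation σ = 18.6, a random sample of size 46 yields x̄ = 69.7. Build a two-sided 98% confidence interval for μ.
(63.32, 76.08)

z-interval (σ known):
z* = 2.326 for 98% confidence

Margin of error = z* · σ/√n = 2.326 · 18.6/√46 = 6.38

CI: (69.7 - 6.38, 69.7 + 6.38) = (63.32, 76.08)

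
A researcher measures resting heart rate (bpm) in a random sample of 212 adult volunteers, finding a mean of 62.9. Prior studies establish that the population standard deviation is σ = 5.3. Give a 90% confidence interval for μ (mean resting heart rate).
(62.30, 63.50)

z-interval (σ known):
z* = 1.645 for 90% confidence

Margin of error = z* · σ/√n = 1.645 · 5.3/√212 = 0.60

CI: (62.9 - 0.60, 62.9 + 0.60) = (62.30, 63.50)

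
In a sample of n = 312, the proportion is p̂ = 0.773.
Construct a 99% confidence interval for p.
(0.712, 0.834)

Proportion CI:
SE = √(p̂(1-p̂)/n) = √(0.773 · 0.227 / 312) = 0.02372

z* = 2.576
Margin = z* · SE = 2.576 · 0.02372 = 0.0611

CI: 0.773 ± 0.0611 = (0.712, 0.834)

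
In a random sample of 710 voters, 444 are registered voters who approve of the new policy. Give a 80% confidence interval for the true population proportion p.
(0.602, 0.649)

Proportion CI:
p̂ = 444/710 = 0.62535
SE = √(p̂(1-p̂)/n) = √(0.62535 · 0.37465 / 710) = 0.01817

z* = 1.282
Margin = z* · SE = 1.282 · 0.01817 = 0.0233

CI: 0.62535 ± 0.0233 = (0.602, 0.649)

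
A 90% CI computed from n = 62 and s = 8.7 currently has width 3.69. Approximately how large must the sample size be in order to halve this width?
n ≈ 248

CI width ∝ 1/√n
To reduce width by factor 2, need √n to grow by 2 → need 2² = 4 times as many samples.

Current: n = 62, width = 3.69
New: n = 248, width ≈ 1.82

Width reduced by factor of 3.69/1.82 = 2.03.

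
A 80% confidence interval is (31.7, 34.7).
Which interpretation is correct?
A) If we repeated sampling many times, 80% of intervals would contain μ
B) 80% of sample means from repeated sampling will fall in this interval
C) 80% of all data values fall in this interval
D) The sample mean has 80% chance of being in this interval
A

A) Correct — this is the frequentist long-run coverage interpretation.
B) Wrong — coverage applies to intervals containing μ, not to future x̄ values.
C) Wrong — a CI is about the parameter μ, not individual data values.
D) Wrong — x̄ is observed and sits in the interval by construction.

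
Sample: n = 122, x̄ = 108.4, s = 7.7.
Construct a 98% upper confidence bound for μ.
μ ≤ 109.85

Upper bound (one-sided):
t* = 2.076 (one-sided for 98%)
Upper bound = x̄ + t* · s/√n = 108.4 + 2.076 · 7.7/√122 = 109.85

We are 98% confident that μ ≤ 109.85.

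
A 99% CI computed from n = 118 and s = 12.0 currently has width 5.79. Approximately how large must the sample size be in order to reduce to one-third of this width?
n ≈ 1062

CI width ∝ 1/√n
To reduce width by factor 3, need √n to grow by 3 → need 3² = 9 times as many samples.

Current: n = 118, width = 5.79
New: n = 1062, width ≈ 1.90

Width reduced by factor of 5.79/1.90 = 3.05.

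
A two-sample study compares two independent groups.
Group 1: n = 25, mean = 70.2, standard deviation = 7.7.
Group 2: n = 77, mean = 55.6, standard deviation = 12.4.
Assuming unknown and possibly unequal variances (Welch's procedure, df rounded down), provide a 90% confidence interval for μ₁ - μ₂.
(11.11, 18.09)

Difference: x̄₁ - x̄₂ = 14.60
SE = √(s₁²/n₁ + s₂²/n₂) = √(7.7²/25 + 12.4²/77) = 2.0901
df = 66.53 → 66 (Welch–Satterthwaite, rounded down)
t* = 1.668

CI: 14.60 ± 1.668 · 2.0901 = 14.60 ± 3.49 = (11.11, 18.09)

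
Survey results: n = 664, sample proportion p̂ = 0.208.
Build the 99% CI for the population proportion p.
(0.167, 0.249)

Proportion CI:
SE = √(p̂(1-p̂)/n) = √(0.208 · 0.792 / 664) = 0.01575

z* = 2.576
Margin = z* · SE = 2.576 · 0.01575 = 0.0406

CI: 0.208 ± 0.0406 = (0.167, 0.249)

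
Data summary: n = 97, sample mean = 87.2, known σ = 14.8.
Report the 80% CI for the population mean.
(85.27, 89.13)

z-interval (σ known):
z* = 1.282 for 80% confidence

Margin of error = z* · σ/√n = 1.282 · 14.8/√97 = 1.93

CI: (87.2 - 1.93, 87.2 + 1.93) = (85.27, 89.13)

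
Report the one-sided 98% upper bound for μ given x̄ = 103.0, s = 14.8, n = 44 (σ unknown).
μ ≤ 107.73

Upper bound (one-sided):
t* = 2.118 (one-sided for 98%)
Upper bound = x̄ + t* · s/√n = 103.0 + 2.118 · 14.8/√44 = 107.73

We are 98% confident that μ ≤ 107.73.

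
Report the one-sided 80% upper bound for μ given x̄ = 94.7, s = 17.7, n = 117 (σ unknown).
μ ≤ 96.08

Upper bound (one-sided):
t* = 0.845 (one-sided for 80%)
Upper bound = x̄ + t* · s/√n = 94.7 + 0.845 · 17.7/√117 = 96.08

We are 80% confident that μ ≤ 96.08.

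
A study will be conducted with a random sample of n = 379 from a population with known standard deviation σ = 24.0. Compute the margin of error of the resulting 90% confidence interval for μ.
Margin of error = 2.03

Margin of error = z* · σ/√n
= 1.645 · 24.0/√379
= 1.645 · 24.0/19.4679
= 2.03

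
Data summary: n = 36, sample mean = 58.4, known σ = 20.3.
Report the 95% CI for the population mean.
(51.77, 65.03)

z-interval (σ known):
z* = 1.960 for 95% confidence

Margin of error = z* · σ/√n = 1.960 · 20.3/√36 = 6.63

CI: (58.4 - 6.63, 58.4 + 6.63) = (51.77, 65.03)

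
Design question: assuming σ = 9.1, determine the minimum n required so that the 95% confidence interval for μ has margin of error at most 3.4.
n ≥ 28

For margin E ≤ 3.4:
n ≥ (z* · σ / E)²
n ≥ (1.960 · 9.1 / 3.4)²
n ≥ 27.52

Minimum n = 28 (rounding up)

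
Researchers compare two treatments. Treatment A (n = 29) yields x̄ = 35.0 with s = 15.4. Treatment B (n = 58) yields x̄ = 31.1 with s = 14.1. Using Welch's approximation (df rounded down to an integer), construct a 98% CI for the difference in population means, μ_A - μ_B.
(-4.28, 12.08)

Difference: x̄₁ - x̄₂ = 3.90
SE = √(s₁²/n₁ + s₂²/n₂) = √(15.4²/29 + 14.1²/58) = 3.4067
df = 51.91 → 51 (Welch–Satterthwaite, rounded down)
t* = 2.402

CI: 3.90 ± 2.402 · 3.4067 = 3.90 ± 8.18 = (-4.28, 12.08)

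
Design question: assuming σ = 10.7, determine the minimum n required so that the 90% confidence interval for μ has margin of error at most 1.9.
n ≥ 86

For margin E ≤ 1.9:
n ≥ (z* · σ / E)²
n ≥ (1.645 · 10.7 / 1.9)²
n ≥ 85.82

Minimum n = 86 (rounding up)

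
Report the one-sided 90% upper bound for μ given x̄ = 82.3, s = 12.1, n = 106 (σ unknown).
μ ≤ 83.82

Upper bound (one-sided):
t* = 1.290 (one-sided for 90%)
Upper bound = x̄ + t* · s/√n = 82.3 + 1.290 · 12.1/√106 = 83.82

We are 90% confident that μ ≤ 83.82.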